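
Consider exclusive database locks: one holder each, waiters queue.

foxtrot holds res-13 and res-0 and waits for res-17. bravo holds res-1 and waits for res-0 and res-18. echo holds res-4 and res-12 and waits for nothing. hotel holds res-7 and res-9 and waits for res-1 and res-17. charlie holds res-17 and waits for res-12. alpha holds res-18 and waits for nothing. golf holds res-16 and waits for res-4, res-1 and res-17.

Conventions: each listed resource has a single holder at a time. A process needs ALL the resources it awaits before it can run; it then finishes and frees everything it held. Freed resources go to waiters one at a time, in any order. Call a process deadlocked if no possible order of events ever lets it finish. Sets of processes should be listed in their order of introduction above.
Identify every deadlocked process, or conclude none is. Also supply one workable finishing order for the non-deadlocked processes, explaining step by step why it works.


No process is deadlocked.
Key observation: the waits form no ring: some process can always run, and its releases unblock the others one by one.
One completion order for the rest: echo, charlie, alpha, foxtrot, bravo, golf, hotel.
Check, step by step:
  run echo (it waits on nothing); releases res-4 and res-12
  charlie: everything it awaited (res-12) is free; runs, freeing res-17
  run alpha (it waits on nothing); releases res-18
  foxtrot: everything it awaited (res-17) is free; runs, freeing res-13 and res-0
  bravo: everything it awaited (res-0 and res-18) is free; runs, freeing res-1
  golf: everything it awaited (res-4, res-1 and res-17) is free; runs, freeing res-16
  hotel: everything it awaited (res-1 and res-17) is free; runs, freeing res-7 and res-9


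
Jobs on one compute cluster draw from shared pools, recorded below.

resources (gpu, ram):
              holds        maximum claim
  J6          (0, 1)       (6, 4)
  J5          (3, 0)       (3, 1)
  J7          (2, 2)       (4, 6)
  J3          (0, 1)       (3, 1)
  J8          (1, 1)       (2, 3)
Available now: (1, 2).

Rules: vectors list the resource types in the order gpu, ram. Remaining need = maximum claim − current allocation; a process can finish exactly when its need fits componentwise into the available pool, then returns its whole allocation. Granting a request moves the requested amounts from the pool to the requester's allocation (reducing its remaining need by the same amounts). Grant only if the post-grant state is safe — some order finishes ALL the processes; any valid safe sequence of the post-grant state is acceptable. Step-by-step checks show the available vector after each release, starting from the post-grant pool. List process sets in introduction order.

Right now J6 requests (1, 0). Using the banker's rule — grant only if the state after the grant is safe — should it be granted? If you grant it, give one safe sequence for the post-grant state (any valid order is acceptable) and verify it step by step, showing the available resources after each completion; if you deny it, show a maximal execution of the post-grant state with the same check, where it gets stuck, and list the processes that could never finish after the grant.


GRANT. The post-grant state is safe; one safe sequence: J5, J3, J8, J7, J6.
Key observation: granting shrinks the pool to (0, 2), yet J5 still fits and the chain goes through.
Verifying the post-grant state step by step:
  pool = (0, 2)
  run J5 (needs (0, 1), free (0, 2)); after release of (3, 0) the pool is (3, 2)
  run J3 (needs (3, 0), free (3, 2)); after release of (0, 1) the pool is (3, 3)
  run J8 (needs (1, 2), free (3, 3)); after release of (1, 1) the pool is (4, 4)
  run J7 (needs (2, 4), free (4, 4)); after release of (2, 2) the pool is (6, 6)
  run J6 (needs (5, 3), free (6, 6)); after release of (1, 1) the pool is (7, 7)


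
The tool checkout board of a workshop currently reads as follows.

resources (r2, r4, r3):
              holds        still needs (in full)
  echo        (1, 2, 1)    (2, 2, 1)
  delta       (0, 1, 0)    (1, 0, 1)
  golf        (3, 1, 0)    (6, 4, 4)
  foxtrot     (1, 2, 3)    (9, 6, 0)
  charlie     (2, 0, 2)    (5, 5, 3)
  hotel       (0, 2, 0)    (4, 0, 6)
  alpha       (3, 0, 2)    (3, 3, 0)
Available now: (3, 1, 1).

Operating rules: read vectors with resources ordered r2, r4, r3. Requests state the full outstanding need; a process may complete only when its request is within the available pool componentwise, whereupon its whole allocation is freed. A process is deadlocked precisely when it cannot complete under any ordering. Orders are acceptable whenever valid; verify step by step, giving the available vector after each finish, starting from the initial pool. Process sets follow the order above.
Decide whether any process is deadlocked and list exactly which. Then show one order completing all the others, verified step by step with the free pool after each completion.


Nothing here is deadlocked.
Key observation: the pool covers delta at once, and every later process fits after earlier releases.
The rest can finish in the order delta, echo, alpha, golf, charlie, hotel, foxtrot. Check, step by step:
  pool = (3, 1, 1)
  delta: need (1, 0, 1) fits (3, 1, 1); releases (0, 1, 0), pool now (3, 2, 1)
  echo: need (2, 2, 1) fits (3, 2, 1); releases (1, 2, 1), pool now (4, 4, 2)
  alpha: need (3, 3, 0) fits (4, 4, 2); releases (3, 0, 2), pool now (7, 4, 4)
  golf: need (6, 4, 4) fits (7, 4, 4); releases (3, 1, 0), pool now (10, 5, 4)
  charlie: need (5, 5, 3) fits (10, 5, 4); releases (2, 0, 2), pool now (12, 5, 6)
  hotel: need (4, 0, 6) fits (12, 5, 6); releases (0, 2, 0), pool now (12, 7, 6)
  foxtrot: need (9, 6, 0) fits (12, 7, 6); releases (1, 2, 3), pool now (13, 9, 9)


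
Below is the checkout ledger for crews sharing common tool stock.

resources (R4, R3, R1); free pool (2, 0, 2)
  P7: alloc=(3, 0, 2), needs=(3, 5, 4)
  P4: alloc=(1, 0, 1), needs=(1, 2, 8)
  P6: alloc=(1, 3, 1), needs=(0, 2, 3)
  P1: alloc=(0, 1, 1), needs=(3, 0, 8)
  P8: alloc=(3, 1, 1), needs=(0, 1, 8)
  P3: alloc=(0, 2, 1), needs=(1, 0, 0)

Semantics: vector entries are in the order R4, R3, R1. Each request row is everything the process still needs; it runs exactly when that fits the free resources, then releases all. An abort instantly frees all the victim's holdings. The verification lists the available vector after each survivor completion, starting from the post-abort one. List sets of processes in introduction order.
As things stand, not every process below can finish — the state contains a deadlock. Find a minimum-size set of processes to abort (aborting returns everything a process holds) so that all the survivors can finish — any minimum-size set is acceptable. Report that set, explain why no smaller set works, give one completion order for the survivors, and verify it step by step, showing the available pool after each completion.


Abort P1 and P8.
Key observation: aborting P1 and P8 returns (3, 2, 2), and P4 — hopeless before — runs at step 4 with the returned capacity in the pool.
Minimality, checking each single-abort alternative: P7 alone leaves P4 blocked (short on R1); P4 alone leaves P1 blocked (short on R1); P6 alone leaves P4 blocked (short on R1); P1 alone leaves P4 blocked (short on R1); P8 alone leaves P4 blocked (short on R1); P3 alone leaves P4 blocked (short on R1).
The survivors complete as P3, P6, P7, P4. Walking it through (starting from the post-abort pool):
  pool = (5, 2, 4)
  run P3 (needs (1, 0, 0), free (5, 2, 4)); after release of (0, 2, 1) the pool is (5, 4, 5)
  run P6 (needs (0, 2, 3), free (5, 4, 5)); after release of (1, 3, 1) the pool is (6, 7, 6)
  run P7 (needs (3, 5, 4), free (6, 7, 6)); after release of (3, 0, 2) the pool is (9, 7, 8)
  run P4 (needs (1, 2, 8), free (9, 7, 8)); after release of (1, 0, 1) the pool is (10, 7, 9)


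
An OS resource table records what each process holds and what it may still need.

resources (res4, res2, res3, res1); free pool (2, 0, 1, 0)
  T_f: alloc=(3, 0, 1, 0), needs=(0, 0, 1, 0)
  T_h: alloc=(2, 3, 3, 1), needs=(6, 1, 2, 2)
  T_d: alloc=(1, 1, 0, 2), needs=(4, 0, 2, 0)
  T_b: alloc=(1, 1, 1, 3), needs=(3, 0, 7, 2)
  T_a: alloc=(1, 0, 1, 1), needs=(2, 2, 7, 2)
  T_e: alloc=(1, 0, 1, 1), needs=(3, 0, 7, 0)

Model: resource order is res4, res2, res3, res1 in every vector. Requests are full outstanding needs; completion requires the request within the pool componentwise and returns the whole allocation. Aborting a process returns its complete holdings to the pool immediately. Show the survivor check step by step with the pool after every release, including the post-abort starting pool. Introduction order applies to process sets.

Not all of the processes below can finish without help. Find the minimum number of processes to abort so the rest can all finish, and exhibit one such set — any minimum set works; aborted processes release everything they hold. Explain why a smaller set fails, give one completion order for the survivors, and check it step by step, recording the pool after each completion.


The answer: abort T_a and T_e.
Key observation: no ordering could ever have run T_b before the abort of T_a and T_e; with (2, 0, 2, 2) back in the pool it fits at step 4.
No one abort is enough; case by case: T_f alone leaves T_b blocked (short on res3); T_h alone leaves T_b blocked (short on res3); T_d alone leaves T_b blocked (short on res3); T_b alone leaves T_a blocked (short on res3); T_a alone leaves T_b blocked (short on res3); T_e alone leaves T_b blocked (short on res3).
Survivors finish in the order: T_d, T_f, T_h, T_b. Check, step by step (pool after the aborts first):
  pool = (4, 0, 3, 2)
  T_d: need (4, 0, 2, 0) fits (4, 0, 3, 2); releases (1, 1, 0, 2), pool now (5, 1, 3, 4)
  T_f: need (0, 0, 1, 0) fits (5, 1, 3, 4); releases (3, 0, 1, 0), pool now (8, 1, 4, 4)
  T_h: need (6, 1, 2, 2) fits (8, 1, 4, 4); releases (2, 3, 3, 1), pool now (10, 4, 7, 5)
  T_b: need (3, 0, 7, 2) fits (10, 4, 7, 5); releases (1, 1, 1, 3), pool now (11, 5, 8, 8)


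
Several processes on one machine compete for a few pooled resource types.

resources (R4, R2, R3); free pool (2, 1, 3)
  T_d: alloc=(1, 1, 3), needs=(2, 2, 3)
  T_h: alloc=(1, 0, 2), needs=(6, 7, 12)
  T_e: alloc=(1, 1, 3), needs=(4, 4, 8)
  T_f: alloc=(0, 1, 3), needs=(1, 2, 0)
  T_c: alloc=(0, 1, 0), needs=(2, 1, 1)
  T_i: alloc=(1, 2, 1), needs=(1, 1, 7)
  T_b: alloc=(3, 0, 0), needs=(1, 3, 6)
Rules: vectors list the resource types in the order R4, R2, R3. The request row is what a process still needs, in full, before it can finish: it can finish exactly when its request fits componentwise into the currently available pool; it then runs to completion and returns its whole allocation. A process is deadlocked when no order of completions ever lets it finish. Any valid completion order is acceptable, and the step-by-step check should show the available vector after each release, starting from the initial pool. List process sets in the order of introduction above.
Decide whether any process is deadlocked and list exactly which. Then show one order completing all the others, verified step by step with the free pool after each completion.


No process is deadlocked.
Key observation: starting with T_c, each completion frees enough for the next — no one is permanently blocked.
The rest can finish in the order T_c, T_f, T_d, T_i, T_e, T_b, T_h. Check, step by step:
  pool = (2, 1, 3)
  T_c: need (2, 1, 1) fits (2, 1, 3); releases (0, 1, 0), pool now (2, 2, 3)
  T_f: need (1, 2, 0) fits (2, 2, 3); releases (0, 1, 3), pool now (2, 3, 6)
  T_d: need (2, 2, 3) fits (2, 3, 6); releases (1, 1, 3), pool now (3, 4, 9)
  T_i: need (1, 1, 7) fits (3, 4, 9); releases (1, 2, 1), pool now (4, 6, 10)
  T_e: need (4, 4, 8) fits (4, 6, 10); releases (1, 1, 3), pool now (5, 7, 13)
  T_b: need (1, 3, 6) fits (5, 7, 13); releases (3, 0, 0), pool now (8, 7, 13)
  T_h: need (6, 7, 12) fits (8, 7, 13); releases (1, 0, 2), pool now (9, 7, 15)


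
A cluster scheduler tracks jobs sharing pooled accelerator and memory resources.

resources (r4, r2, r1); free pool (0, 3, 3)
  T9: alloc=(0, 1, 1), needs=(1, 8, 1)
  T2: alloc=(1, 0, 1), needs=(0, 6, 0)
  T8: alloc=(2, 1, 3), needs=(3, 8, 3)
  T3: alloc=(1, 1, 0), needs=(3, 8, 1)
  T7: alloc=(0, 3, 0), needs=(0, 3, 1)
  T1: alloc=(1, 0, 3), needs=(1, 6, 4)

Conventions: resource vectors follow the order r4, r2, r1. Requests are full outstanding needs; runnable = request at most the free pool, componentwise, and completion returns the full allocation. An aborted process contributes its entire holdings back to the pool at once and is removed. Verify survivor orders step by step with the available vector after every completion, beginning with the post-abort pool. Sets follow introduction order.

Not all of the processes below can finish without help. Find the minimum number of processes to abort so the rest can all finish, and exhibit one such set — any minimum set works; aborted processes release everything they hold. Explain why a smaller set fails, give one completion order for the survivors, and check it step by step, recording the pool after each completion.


Minimum abort set: T8 and T3.
Key observation: T9 had no path to completion before; after the abort of T8 and T3 ((3, 2, 3) returned), step 3 is where it fits.
Why nothing smaller works — every single abort fails: T9 alone leaves T8 blocked (short on r4 and r2); T2 alone leaves T9 blocked (short on r2); T8 alone leaves T9 blocked (short on r2); T3 alone leaves T9 blocked (short on r2); T7 alone leaves T9 blocked (short on r2); T1 alone leaves T9 blocked (short on r2).
One survivor order: T7, T2, T9, T1. Walking it through (post-abort pool first):
  pool = (3, 5, 6)
  T7: need (0, 3, 1) fits (3, 5, 6); releases (0, 3, 0), pool now (3, 8, 6)
  T2: need (0, 6, 0) fits (3, 8, 6); releases (1, 0, 1), pool now (4, 8, 7)
  T9: need (1, 8, 1) fits (4, 8, 7); releases (0, 1, 1), pool now (4, 9, 8)
  T1: need (1, 6, 4) fits (4, 9, 8); releases (1, 0, 3), pool now (5, 9, 11)


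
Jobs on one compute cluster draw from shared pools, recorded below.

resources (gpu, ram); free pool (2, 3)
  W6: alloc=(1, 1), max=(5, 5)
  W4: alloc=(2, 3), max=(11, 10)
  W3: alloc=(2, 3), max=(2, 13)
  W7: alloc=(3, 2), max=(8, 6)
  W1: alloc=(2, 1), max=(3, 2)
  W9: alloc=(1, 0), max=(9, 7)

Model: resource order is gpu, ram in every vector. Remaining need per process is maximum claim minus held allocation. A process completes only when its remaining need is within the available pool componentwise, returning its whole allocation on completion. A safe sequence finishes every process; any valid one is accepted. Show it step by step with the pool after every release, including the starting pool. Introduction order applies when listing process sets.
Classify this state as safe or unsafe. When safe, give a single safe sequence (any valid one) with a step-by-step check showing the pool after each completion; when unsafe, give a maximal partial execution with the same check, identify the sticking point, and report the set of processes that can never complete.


SAFE. One safe sequence: W1, W6, W7, W9, W4, W3.
Key observation: reading the order forward, W6 is the first process whose need (4, 4) meets the free pool (4, 4) exactly on a resource it requests.
Walking it through:
  pool = (2, 3)
  run W1 (needs (1, 1), free (2, 3)); after release of (2, 1) the pool is (4, 4)
  run W6 (needs (4, 4), free (4, 4)); after release of (1, 1) the pool is (5, 5)
  run W7 (needs (5, 4), free (5, 5)); after release of (3, 2) the pool is (8, 7)
  run W9 (needs (8, 7), free (8, 7)); after release of (1, 0) the pool is (9, 7)
  run W4 (needs (9, 7), free (9, 7)); after release of (2, 3) the pool is (11, 10)
  run W3 (needs (0, 10), free (11, 10)); after release of (2, 3) the pool is (13, 13)


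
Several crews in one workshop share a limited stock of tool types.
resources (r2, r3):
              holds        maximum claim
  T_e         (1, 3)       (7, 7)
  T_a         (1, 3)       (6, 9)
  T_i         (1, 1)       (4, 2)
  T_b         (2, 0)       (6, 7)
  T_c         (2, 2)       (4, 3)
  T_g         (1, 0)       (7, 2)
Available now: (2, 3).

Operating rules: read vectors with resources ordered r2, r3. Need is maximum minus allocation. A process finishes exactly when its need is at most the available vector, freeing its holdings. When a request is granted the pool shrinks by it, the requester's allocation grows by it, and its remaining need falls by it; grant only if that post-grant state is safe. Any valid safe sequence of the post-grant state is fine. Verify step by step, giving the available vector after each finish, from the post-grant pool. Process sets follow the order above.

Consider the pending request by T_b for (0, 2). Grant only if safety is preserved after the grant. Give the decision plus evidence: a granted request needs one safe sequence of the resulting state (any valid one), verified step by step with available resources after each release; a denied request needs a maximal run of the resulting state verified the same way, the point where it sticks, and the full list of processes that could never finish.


DENY. Granting would leave the state unsafe.
Key observation: after T_c, T_i the pool peaks at (5, 4), and each blocked process is short somewhere: T_e on r2; T_a on r3; T_b on r3; T_g on r2.
Pretend the grant happened; the run T_c, T_i goes as far as possible. Check, step by step:
  pool = (2, 1)
  T_c needs (2, 1) <= (2, 1) -> finishes; pool += (2, 2) = (4, 3)
  T_i needs (3, 1) <= (4, 3) -> finishes; pool += (1, 1) = (5, 4)
  T_e still needs (6, 4) but only (5, 4) is free — short on r2
  T_a still needs (5, 6) but only (5, 4) is free — short on r3
  T_b still needs (4, 5) but only (5, 4) is free — short on r3
  T_g still needs (6, 2) but only (5, 4) is free — short on r2
Post-grant, the permanently blocked set is T_e, T_a, T_b and T_g.


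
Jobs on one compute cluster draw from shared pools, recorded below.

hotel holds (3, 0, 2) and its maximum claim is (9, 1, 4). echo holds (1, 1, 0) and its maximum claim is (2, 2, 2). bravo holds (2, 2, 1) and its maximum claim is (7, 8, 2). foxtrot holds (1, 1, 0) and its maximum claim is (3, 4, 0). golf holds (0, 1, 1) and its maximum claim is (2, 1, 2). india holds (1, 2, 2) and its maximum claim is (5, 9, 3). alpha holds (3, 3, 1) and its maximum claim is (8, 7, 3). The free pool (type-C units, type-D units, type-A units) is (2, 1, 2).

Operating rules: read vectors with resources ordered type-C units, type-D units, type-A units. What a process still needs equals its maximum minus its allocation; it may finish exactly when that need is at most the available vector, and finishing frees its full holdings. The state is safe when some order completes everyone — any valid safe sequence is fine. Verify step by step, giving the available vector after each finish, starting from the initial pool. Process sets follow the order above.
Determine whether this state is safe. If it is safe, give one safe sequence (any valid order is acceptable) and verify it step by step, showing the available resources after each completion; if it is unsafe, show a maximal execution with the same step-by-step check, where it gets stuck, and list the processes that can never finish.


UNSAFE.
Key observation: after echo, golf, foxtrot the pool peaks at (4, 4, 3), and each blocked process is short somewhere: hotel on type-C units; bravo on type-C units, type-D units; india on type-D units; alpha on type-C units.
A maximal execution: echo, golf, foxtrot — then nothing else fits. Walking it through:
  pool = (2, 1, 2)
  run echo (needs (1, 1, 2), free (2, 1, 2)); after release of (1, 1, 0) the pool is (3, 2, 2)
  run golf (needs (2, 0, 1), free (3, 2, 2)); after release of (0, 1, 1) the pool is (3, 3, 3)
  run foxtrot (needs (2, 3, 0), free (3, 3, 3)); after release of (1, 1, 0) the pool is (4, 4, 3)
  hotel cannot run: need (6, 1, 2) vs free (4, 4, 3) (insufficient type-C units)
  bravo cannot run: need (5, 6, 1) vs free (4, 4, 3) (insufficient type-C units and type-D units)
  india cannot run: need (4, 7, 1) vs free (4, 4, 3) (insufficient type-D units)
  alpha cannot run: need (5, 4, 2) vs free (4, 4, 3) (insufficient type-C units)
Processes that can never finish: hotel, bravo, india and alpha.


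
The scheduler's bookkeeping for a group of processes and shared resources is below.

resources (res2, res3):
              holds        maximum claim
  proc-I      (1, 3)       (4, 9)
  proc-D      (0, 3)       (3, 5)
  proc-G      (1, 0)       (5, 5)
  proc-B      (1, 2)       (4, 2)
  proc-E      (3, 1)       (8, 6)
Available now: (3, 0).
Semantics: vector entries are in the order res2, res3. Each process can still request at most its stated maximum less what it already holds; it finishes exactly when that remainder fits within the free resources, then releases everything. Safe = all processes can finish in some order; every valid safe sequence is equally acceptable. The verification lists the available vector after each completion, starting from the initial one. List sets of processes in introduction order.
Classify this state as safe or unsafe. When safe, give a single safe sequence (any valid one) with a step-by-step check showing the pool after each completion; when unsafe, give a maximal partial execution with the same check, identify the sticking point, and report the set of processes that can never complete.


SAFE — a valid safe sequence is proc-B, proc-D, proc-G, proc-E, proc-I.
Key observation: the order's first zero-slack moment is proc-B ((3, 0) needed, (3, 0) free — a requested resource with nothing to spare).
Walking it through:
  pool = (3, 0)
  proc-B: need (3, 0) fits (3, 0); releases (1, 2), pool now (4, 2)
  proc-D: need (3, 2) fits (4, 2); releases (0, 3), pool now (4, 5)
  proc-G: need (4, 5) fits (4, 5); releases (1, 0), pool now (5, 5)
  proc-E: need (5, 5) fits (5, 5); releases (3, 1), pool now (8, 6)
  proc-I: need (3, 6) fits (8, 6); releases (1, 3), pool now (9, 9)


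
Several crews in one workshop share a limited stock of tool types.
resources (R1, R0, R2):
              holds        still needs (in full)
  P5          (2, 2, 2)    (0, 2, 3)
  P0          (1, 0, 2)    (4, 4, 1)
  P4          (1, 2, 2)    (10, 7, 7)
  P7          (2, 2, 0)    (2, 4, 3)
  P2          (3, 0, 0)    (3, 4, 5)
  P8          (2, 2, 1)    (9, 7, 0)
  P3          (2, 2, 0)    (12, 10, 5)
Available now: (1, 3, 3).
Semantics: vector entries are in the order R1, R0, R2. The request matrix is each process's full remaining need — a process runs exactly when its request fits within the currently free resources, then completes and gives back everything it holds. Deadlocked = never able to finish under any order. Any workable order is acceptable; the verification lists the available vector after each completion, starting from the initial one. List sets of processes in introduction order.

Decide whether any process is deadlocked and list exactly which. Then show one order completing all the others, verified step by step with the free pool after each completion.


No process is deadlocked.
Key observation: there is always a runnable process — P5 first — so the state unwinds completely.
A valid finishing order for the others: P5, P2, P7, P0, P8, P4, P3. Step-by-step check:
  pool = (1, 3, 3)
  P5: need (0, 2, 3) fits (1, 3, 3); releases (2, 2, 2), pool now (3, 5, 5)
  P2: need (3, 4, 5) fits (3, 5, 5); releases (3, 0, 0), pool now (6, 5, 5)
  P7: need (2, 4, 3) fits (6, 5, 5); releases (2, 2, 0), pool now (8, 7, 5)
  P0: need (4, 4, 1) fits (8, 7, 5); releases (1, 0, 2), pool now (9, 7, 7)
  P8: need (9, 7, 0) fits (9, 7, 7); releases (2, 2, 1), pool now (11, 9, 8)
  P4: need (10, 7, 7) fits (11, 9, 8); releases (1, 2, 2), pool now (12, 11, 10)
  P3: need (12, 10, 5) fits (12, 11, 10); releases (2, 2, 0), pool now (14, 13, 10)


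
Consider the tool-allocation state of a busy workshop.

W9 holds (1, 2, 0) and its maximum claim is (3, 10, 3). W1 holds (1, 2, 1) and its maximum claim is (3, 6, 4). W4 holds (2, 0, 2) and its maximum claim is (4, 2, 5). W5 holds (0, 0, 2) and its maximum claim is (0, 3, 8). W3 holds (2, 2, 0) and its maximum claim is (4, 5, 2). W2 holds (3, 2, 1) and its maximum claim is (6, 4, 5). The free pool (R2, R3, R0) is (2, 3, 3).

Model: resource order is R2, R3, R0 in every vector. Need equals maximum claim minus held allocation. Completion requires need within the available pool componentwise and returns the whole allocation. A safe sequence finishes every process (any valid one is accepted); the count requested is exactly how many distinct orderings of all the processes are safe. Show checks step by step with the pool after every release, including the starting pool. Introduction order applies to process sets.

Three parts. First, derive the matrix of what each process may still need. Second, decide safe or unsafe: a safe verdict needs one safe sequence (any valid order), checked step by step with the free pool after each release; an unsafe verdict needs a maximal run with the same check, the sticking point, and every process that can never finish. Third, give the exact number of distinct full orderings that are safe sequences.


(1) Outstanding need per process (order R2, R3, R0):
  W9: (2, 8, 3)
  W1: (2, 4, 3)
  W4: (2, 2, 3)
  W5: (0, 3, 6)
  W3: (2, 3, 2)
  W2: (3, 2, 4)
(2) SAFE. One safe sequence: W3, W4, W1, W5, W2, W9.
Key observation: reading the order forward, W3 is the first process whose need (2, 3, 2) meets the free pool (2, 3, 3) exactly on a resource it requests.
Check, step by step:
  pool = (2, 3, 3)
  W3 needs (2, 3, 2) <= (2, 3, 3) -> finishes; pool += (2, 2, 0) = (4, 5, 3)
  W4 needs (2, 2, 3) <= (4, 5, 3) -> finishes; pool += (2, 0, 2) = (6, 5, 5)
  W1 needs (2, 4, 3) <= (6, 5, 5) -> finishes; pool += (1, 2, 1) = (7, 7, 6)
  W5 needs (0, 3, 6) <= (7, 7, 6) -> finishes; pool += (0, 0, 2) = (7, 7, 8)
  W2 needs (3, 2, 4) <= (7, 7, 8) -> finishes; pool += (3, 2, 1) = (10, 9, 9)
  W9 needs (2, 8, 3) <= (10, 9, 9) -> finishes; pool += (1, 2, 0) = (11, 11, 9)
(3) Exactly 26 of the possible complete orderings are safe sequences.


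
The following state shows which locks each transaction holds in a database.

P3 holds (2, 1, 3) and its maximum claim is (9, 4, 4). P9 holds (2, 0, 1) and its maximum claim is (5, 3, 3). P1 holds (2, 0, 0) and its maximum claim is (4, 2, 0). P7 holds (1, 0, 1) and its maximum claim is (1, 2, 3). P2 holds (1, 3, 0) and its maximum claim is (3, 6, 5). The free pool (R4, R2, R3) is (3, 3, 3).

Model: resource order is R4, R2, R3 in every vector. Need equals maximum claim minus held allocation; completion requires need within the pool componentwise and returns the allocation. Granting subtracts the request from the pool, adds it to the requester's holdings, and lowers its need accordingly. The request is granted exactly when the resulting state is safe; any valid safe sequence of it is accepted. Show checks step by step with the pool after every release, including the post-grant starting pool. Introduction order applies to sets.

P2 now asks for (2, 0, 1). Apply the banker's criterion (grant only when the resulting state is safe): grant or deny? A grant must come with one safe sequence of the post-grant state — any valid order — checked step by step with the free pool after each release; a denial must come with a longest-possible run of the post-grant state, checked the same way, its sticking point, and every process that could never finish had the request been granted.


GRANT — the state after the grant stays safe, e.g. via P7, P1, P9, P2, P3.
Key observation: post-grant, (1, 3, 2) remains, and an order beginning with P7 completes everyone.
Step-by-step check of the post-grant state:
  pool = (1, 3, 2)
  P7: need (0, 2, 2) fits (1, 3, 2); releases (1, 0, 1), pool now (2, 3, 3)
  P1: need (2, 2, 0) fits (2, 3, 3); releases (2, 0, 0), pool now (4, 3, 3)
  P9: need (3, 3, 2) fits (4, 3, 3); releases (2, 0, 1), pool now (6, 3, 4)
  P2: need (0, 3, 4) fits (6, 3, 4); releases (3, 3, 1), pool now (9, 6, 5)
  P3: need (7, 3, 1) fits (9, 6, 5); releases (2, 1, 3), pool now (11, 7, 8)


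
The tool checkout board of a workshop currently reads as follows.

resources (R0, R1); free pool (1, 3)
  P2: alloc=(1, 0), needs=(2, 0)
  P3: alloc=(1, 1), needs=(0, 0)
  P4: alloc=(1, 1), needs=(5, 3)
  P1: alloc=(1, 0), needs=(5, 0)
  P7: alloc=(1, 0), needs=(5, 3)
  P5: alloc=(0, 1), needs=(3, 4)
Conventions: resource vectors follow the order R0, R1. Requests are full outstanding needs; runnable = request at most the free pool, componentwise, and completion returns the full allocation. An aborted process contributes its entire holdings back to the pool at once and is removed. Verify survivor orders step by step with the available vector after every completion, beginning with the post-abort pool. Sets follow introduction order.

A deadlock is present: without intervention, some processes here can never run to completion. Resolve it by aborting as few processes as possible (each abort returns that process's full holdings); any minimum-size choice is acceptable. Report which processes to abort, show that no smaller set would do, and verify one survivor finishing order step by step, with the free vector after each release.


The answer: abort P1 and P7.
Key observation: the deadlocked P4 becomes finishable only because P1 and P7 released (2, 0); it completes at step 4 below.
Why nothing smaller works — every single abort fails: P2 alone leaves P4 blocked (short on R0); P3 alone leaves P4 blocked (short on R0); P4 alone leaves P1 blocked (short on R0); P1 alone leaves P4 blocked (short on R0); P7 alone leaves P4 blocked (short on R0); P5 alone leaves P4 blocked (short on R0).
Survivors finish in the order: P3, P5, P2, P4. Step-by-step check (pool after the aborts first):
  pool = (3, 3)
  run P3 (needs (0, 0), free (3, 3)); after release of (1, 1) the pool is (4, 4)
  run P5 (needs (3, 4), free (4, 4)); after release of (0, 1) the pool is (4, 5)
  run P2 (needs (2, 0), free (4, 5)); after release of (1, 0) the pool is (5, 5)
  run P4 (needs (5, 3), free (5, 5)); after release of (1, 1) the pool is (6, 6)


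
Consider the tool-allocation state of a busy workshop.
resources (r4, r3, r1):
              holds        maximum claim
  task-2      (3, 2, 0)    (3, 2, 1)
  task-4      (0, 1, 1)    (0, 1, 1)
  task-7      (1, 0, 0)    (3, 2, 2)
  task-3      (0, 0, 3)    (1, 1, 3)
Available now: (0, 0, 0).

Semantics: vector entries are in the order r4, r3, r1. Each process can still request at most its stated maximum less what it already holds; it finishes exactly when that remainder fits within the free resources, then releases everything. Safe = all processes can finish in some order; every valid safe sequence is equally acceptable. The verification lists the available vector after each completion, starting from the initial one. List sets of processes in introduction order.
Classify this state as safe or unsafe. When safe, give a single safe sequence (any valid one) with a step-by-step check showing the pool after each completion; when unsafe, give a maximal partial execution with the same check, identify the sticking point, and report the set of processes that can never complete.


SAFE — a valid safe sequence is task-4, task-2, task-3, task-7.
Key observation: the order's first zero-slack moment is task-2 ((0, 0, 1) needed, (0, 1, 1) free — a requested resource with nothing to spare).
Verifying each step:
  pool = (0, 0, 0)
  task-4: need (0, 0, 0) fits (0, 0, 0); releases (0, 1, 1), pool now (0, 1, 1)
  task-2: need (0, 0, 1) fits (0, 1, 1); releases (3, 2, 0), pool now (3, 3, 1)
  task-3: need (1, 1, 0) fits (3, 3, 1); releases (0, 0, 3), pool now (3, 3, 4)
  task-7: need (2, 2, 2) fits (3, 3, 4); releases (1, 0, 0), pool now (4, 3, 4)


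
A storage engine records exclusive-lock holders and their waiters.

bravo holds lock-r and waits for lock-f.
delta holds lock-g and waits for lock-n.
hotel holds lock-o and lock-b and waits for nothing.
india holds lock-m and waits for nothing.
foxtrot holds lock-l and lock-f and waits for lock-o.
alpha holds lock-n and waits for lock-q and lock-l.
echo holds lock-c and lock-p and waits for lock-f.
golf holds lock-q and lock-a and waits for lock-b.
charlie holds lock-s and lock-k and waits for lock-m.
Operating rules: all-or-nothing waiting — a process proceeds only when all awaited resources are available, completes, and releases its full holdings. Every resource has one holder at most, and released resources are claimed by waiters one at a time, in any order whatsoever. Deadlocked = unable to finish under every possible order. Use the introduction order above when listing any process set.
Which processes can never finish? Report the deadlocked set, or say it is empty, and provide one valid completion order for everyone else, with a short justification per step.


The deadlocked set is empty.
Key observation: all waits point, directly or indirectly, at processes that can finish, so nothing is permanently blocked.
The rest can finish in the order india, hotel, foxtrot, golf, alpha, bravo, charlie, echo, delta.
Check, step by step:
  run india (it waits on nothing); releases lock-m
  run hotel (it waits on nothing); releases lock-o and lock-b
  run foxtrot (all its waits — lock-o — are resolved); releases lock-l and lock-f
  run golf (all its waits — lock-b — are resolved); releases lock-q and lock-a
  run alpha (all its waits — lock-q and lock-l — are resolved); releases lock-n
  run bravo (all its waits — lock-f — are resolved); releases lock-r
  run charlie (all its waits — lock-m — are resolved); releases lock-s and lock-k
  run echo (all its waits — lock-f — are resolved); releases lock-c and lock-p
  run delta (all its waits — lock-n — are resolved); releases lock-g


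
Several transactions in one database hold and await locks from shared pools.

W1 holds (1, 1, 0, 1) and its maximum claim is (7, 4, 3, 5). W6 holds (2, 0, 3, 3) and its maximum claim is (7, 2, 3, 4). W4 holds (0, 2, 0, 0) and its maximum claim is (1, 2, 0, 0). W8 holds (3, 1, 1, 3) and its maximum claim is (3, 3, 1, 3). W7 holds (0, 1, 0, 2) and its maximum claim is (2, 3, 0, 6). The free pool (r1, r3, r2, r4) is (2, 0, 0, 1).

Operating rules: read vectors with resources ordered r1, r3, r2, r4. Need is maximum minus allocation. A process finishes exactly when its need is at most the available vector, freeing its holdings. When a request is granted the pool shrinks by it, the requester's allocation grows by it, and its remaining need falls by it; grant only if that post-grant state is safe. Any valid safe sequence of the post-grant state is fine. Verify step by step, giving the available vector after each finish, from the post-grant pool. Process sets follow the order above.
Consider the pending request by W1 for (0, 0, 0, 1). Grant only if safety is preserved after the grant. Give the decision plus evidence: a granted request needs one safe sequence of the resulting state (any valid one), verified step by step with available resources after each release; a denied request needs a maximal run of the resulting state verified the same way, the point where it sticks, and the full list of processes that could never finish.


GRANT. The post-grant state is safe; one safe sequence: W4, W8, W6, W1, W7.
Key observation: the transfer keeps a workable pool ((2, 0, 0, 0)); W4 starts the safe sequence.
Check on the post-grant state, step by step:
  pool = (2, 0, 0, 0)
  W4: need (1, 0, 0, 0) fits (2, 0, 0, 0); releases (0, 2, 0, 0), pool now (2, 2, 0, 0)
  W8: need (0, 2, 0, 0) fits (2, 2, 0, 0); releases (3, 1, 1, 3), pool now (5, 3, 1, 3)
  W6: need (5, 2, 0, 1) fits (5, 3, 1, 3); releases (2, 0, 3, 3), pool now (7, 3, 4, 6)
  W1: need (6, 3, 3, 3) fits (7, 3, 4, 6); releases (1, 1, 0, 2), pool now (8, 4, 4, 8)
  W7: need (2, 2, 0, 4) fits (8, 4, 4, 8); releases (0, 1, 0, 2), pool now (8, 5, 4, 10)


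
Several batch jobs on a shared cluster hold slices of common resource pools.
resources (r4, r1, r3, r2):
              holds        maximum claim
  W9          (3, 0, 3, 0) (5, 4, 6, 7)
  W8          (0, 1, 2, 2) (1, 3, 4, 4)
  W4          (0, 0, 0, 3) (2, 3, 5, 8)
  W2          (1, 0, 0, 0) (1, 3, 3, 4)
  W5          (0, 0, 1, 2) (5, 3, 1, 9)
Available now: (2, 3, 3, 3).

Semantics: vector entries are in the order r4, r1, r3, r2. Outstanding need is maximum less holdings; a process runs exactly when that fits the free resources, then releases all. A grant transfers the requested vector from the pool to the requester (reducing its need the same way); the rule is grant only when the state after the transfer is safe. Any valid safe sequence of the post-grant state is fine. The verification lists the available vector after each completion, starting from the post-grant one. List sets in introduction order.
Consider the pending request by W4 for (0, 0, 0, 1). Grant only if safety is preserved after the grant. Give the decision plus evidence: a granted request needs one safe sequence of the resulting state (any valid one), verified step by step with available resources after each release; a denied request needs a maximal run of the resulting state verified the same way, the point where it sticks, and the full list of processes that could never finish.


GRANT. The post-grant state is safe; one safe sequence: W8, W4, W9, W5, W2.
Key observation: post-grant, (2, 3, 3, 2) remains, and an order beginning with W8 completes everyone.
Check on the post-grant state, step by step:
  pool = (2, 3, 3, 2)
  W8: need (1, 2, 2, 2) fits (2, 3, 3, 2); releases (0, 1, 2, 2), pool now (2, 4, 5, 4)
  W4: need (2, 3, 5, 4) fits (2, 4, 5, 4); releases (0, 0, 0, 4), pool now (2, 4, 5, 8)
  W9: need (2, 4, 3, 7) fits (2, 4, 5, 8); releases (3, 0, 3, 0), pool now (5, 4, 8, 8)
  W5: need (5, 3, 0, 7) fits (5, 4, 8, 8); releases (0, 0, 1, 2), pool now (5, 4, 9, 10)
  W2: need (0, 3, 3, 4) fits (5, 4, 9, 10); releases (1, 0, 0, 0), pool now (6, 4, 9, 10)


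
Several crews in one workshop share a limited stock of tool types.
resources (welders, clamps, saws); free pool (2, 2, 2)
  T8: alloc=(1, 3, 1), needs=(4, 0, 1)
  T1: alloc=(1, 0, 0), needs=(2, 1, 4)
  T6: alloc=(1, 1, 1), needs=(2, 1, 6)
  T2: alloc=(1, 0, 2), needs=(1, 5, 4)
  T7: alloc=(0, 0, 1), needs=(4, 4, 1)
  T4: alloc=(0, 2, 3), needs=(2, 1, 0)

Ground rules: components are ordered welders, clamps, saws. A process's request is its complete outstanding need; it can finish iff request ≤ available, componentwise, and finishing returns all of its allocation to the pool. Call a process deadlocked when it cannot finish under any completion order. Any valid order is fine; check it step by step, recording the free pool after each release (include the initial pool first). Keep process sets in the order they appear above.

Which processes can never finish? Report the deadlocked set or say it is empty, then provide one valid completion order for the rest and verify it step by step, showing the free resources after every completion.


Deadlocked: T8, T6, T2 and T7.
Key observation: after T4, T1 the pool peaks at (3, 4, 5), and each blocked process is short somewhere: T8 on welders; T6 on saws; T2 on clamps; T7 on welders.
One completion order for the rest: T4, T1. Step-by-step check:
  pool = (2, 2, 2)
  T4 needs (2, 1, 0) <= (2, 2, 2) -> finishes; pool += (0, 2, 3) = (2, 4, 5)
  T1 needs (2, 1, 4) <= (2, 4, 5) -> finishes; pool += (1, 0, 0) = (3, 4, 5)
The stuck group stays short no matter what:
  T8 still needs (4, 0, 1) but only (3, 4, 5) is free — short on welders
  T6 still needs (2, 1, 6) but only (3, 4, 5) is free — short on saws
  T2 still needs (1, 5, 4) but only (3, 4, 5) is free — short on clamps
  T7 still needs (4, 4, 1) but only (3, 4, 5) is free — short on welders


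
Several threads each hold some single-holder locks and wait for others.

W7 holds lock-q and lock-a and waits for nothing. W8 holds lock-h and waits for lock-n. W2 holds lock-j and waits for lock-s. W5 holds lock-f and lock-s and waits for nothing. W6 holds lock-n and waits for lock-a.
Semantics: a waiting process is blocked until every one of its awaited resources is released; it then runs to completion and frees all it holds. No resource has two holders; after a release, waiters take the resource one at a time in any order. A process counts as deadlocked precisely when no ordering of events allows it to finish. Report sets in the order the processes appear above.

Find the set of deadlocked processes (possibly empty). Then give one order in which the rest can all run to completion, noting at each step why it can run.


No process is deadlocked.
Key observation: the waits form no ring: some process can always run, and its releases unblock the others one by one.
The rest can finish in the order W5, W7, W6, W8, W2.
Check, step by step:
  W5: no waits; runs immediately, freeing lock-f and lock-s
  W7: no waits; runs immediately, freeing lock-q and lock-a
  run W6 (all its waits — lock-a — are resolved); releases lock-n
  run W8 (all its waits — lock-n — are resolved); releases lock-h
  run W2 (all its waits — lock-s — are resolved); releases lock-j
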